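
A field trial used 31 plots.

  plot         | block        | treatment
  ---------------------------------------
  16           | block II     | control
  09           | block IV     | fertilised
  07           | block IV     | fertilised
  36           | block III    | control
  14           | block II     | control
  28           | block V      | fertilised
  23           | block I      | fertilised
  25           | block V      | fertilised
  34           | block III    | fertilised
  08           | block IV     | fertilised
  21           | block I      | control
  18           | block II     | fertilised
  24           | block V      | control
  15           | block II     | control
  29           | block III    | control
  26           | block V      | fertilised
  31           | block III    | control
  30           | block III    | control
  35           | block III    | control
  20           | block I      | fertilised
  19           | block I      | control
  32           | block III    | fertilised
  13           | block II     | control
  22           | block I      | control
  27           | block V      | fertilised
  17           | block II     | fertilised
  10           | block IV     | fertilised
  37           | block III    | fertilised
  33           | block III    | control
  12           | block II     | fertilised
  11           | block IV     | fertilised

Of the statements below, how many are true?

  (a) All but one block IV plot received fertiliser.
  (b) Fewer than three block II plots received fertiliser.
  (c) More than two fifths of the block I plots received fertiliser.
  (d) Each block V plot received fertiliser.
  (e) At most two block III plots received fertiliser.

(a) block IV: |A| = 5, |A ∩ B| = 5; needs |A ∖ B| = 1 — false.
(b) block II: |A| = 7, |A ∩ B| = 3; needs |A ∩ B| < 3 — false.
(c) block I: |A| = 5, |A ∩ B| = 2; needs |A ∩ B| / |A| > 2/5 — false.
(d) block V: |A| = 5, |A ∩ B| = 4; needs A ⊆ B, i.e. every element of A is in B (|A ∖ B| = 0) — false.
(e) block III: |A| = 9, |A ∩ B| = 3; needs |A ∩ B| ≤ 2 — false.

0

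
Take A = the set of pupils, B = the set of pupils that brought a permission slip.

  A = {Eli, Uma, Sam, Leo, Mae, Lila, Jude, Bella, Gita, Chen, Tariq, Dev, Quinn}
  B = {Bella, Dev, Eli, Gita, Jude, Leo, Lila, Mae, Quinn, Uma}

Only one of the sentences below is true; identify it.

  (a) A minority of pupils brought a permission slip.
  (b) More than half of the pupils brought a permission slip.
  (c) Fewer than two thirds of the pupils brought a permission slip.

(b)

|A| = 13, |A ∩ B| = 10, |A ∖ B| = 3.
(a) requires |A ∩ B| < |A ∖ B|: false.
(b) requires |A ∩ B| > |A ∖ B|: true.
(c) requires |A ∩ B| / |A| < 2/3: false.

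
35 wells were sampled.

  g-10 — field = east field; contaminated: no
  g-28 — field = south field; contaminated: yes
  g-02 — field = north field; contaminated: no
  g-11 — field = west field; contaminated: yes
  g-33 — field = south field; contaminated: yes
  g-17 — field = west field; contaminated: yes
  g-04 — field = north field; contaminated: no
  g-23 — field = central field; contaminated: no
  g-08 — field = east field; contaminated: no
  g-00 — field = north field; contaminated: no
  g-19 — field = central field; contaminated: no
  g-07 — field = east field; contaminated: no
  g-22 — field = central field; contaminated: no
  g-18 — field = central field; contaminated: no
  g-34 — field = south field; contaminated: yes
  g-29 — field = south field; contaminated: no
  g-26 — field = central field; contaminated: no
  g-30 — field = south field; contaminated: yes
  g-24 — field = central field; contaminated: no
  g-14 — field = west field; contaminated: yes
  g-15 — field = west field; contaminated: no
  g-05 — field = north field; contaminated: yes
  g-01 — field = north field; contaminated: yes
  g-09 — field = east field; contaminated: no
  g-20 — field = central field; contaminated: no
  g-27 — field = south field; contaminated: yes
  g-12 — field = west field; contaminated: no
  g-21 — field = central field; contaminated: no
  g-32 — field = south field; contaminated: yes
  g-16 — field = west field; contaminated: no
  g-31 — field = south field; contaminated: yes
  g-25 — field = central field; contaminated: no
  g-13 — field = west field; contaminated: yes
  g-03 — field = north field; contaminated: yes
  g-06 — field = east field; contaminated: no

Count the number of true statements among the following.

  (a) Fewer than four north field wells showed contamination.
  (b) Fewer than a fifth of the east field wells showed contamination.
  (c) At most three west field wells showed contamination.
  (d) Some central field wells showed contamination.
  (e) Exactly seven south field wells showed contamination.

(a) north field: |A| = 6, |A ∩ B| = 3; needs |A ∩ B| < 4 — true.
(b) east field: |A| = 5, |A ∩ B| = 0; needs |A ∩ B| / |A| < 1/5 — true.
(c) west field: |A| = 7, |A ∩ B| = 4; needs |A ∩ B| ≤ 3 — false.
(d) central field: |A| = 9, |A ∩ B| = 0; needs A ∩ B ≠ ∅ (|A ∩ B| ≥ 1) — false.
(e) south field: |A| = 8, |A ∩ B| = 7; needs |A ∩ B| = 7 — true.

3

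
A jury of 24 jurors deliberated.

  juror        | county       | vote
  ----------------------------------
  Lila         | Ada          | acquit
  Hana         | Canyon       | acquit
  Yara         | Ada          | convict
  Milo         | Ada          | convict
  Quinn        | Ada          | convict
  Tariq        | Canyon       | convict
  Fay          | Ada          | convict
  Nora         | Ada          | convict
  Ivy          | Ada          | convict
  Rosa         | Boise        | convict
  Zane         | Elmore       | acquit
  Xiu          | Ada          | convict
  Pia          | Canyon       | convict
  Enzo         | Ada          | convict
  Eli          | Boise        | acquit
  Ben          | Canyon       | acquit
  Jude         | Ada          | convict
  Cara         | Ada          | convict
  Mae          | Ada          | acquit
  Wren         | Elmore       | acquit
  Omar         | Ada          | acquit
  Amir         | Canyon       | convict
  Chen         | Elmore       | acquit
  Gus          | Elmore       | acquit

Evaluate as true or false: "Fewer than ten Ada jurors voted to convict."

Truth condition: |A ∩ B| < 10.
A (the restrictor) = {Lila, Yara, Milo, Quinn, Fay, Nora, Ivy, Xiu, Enzo, Jude, Cara, Mae, Omar}, |A| = 13.
A ∩ B = {Yara, Milo, Quinn, Fay, Nora, Ivy, Xiu, Enzo, Jude, Cara}, so |A ∩ B| = 10.
|A ∩ B| = 10, so the statement is false.

False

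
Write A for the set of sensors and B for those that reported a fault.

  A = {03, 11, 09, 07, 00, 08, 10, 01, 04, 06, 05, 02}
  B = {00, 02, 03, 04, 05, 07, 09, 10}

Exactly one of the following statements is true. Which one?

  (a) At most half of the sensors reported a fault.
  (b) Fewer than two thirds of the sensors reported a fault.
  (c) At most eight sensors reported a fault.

|A| = 12, |A ∩ B| = 8, |A ∖ B| = 4.
(a) requires |A ∩ B| ≤ |A ∖ B|: false.
(b) requires |A ∩ B| / |A| < 2/3: false.
(c) requires |A ∩ B| ≤ 8: true.

(c)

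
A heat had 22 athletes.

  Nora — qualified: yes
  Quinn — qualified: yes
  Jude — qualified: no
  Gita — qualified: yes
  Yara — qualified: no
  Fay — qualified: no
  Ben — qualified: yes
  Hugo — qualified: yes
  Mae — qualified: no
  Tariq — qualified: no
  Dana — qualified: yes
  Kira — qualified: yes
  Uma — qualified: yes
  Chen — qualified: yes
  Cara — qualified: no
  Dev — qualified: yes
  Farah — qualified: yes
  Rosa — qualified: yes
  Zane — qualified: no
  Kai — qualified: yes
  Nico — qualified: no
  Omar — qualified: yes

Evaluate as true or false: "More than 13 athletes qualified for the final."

The determiner here denotes the relation: |A ∩ B| > 13.
|A| = 22, |A ∩ B| = 14, |A ∖ B| = 8.
|A ∩ B| = 14, so the statement is true.

True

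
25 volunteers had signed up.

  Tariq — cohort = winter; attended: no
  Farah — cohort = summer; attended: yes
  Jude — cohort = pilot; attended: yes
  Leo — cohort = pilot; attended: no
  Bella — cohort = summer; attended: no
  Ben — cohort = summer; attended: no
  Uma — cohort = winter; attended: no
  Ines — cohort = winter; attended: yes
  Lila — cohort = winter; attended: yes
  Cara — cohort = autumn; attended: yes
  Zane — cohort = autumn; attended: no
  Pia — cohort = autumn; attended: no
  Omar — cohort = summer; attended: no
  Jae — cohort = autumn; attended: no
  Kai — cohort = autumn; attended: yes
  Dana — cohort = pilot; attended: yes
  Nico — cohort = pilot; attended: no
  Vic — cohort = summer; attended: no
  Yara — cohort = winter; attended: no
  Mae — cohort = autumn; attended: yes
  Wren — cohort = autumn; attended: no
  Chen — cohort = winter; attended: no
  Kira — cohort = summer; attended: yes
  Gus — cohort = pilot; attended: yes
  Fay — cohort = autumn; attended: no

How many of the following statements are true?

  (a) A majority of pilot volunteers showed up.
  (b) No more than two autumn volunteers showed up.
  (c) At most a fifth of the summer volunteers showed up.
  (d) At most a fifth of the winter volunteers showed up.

(a) pilot: |A| = 5, |A ∩ B| = 3; needs |A ∩ B| > |A ∖ B| — true.
(b) autumn: |A| = 8, |A ∩ B| = 3; needs |A ∩ B| ≤ 2 — false.
(c) summer: |A| = 6, |A ∩ B| = 2; needs |A ∩ B| / |A| ≤ 1/5 — false.
(d) winter: |A| = 6, |A ∩ B| = 2; needs |A ∩ B| / |A| ≤ 1/5 — false.

1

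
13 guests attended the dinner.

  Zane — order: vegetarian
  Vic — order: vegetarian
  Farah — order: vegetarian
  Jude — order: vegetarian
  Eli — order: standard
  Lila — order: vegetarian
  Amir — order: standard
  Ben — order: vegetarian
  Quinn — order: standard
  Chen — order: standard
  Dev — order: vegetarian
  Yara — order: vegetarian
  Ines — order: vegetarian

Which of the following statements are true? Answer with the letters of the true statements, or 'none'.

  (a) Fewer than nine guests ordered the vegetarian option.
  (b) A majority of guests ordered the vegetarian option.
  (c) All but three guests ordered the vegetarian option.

|A| = 13, |A ∩ B| = 9, |A ∖ B| = 4.
(a) |A ∩ B| < 9: fails.
(b) |A ∩ B| > |A ∖ B|: holds.
(c) |A ∖ B| = 3: fails.

(b)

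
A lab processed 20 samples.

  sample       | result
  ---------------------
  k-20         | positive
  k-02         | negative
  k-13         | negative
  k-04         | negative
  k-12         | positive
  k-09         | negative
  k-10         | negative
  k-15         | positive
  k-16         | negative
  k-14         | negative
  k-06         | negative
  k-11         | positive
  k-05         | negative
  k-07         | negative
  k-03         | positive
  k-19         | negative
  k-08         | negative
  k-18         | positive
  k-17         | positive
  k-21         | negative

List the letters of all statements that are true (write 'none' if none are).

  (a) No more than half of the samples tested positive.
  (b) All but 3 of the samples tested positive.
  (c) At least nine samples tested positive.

|A| = 20, |A ∩ B| = 7, |A ∖ B| = 13.
(a) |A ∩ B| ≤ |A ∖ B|: holds.
(b) |A ∖ B| = 3: fails.
(c) |A ∩ B| ≥ 9: fails.

(a)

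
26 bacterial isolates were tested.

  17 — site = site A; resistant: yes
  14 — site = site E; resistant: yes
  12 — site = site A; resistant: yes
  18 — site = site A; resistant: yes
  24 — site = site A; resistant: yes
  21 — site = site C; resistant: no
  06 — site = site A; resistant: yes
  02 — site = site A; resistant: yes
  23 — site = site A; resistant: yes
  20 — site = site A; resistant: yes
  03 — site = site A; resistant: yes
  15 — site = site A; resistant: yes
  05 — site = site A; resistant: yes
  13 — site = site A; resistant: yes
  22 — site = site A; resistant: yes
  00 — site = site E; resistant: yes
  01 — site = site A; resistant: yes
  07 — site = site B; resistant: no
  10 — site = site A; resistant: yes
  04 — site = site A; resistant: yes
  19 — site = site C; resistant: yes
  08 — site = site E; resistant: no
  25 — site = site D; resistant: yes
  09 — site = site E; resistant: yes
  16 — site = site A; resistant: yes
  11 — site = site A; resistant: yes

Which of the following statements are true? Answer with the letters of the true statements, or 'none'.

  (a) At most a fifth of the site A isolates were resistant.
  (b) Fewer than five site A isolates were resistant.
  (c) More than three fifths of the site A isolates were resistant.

(c)

|A| = 18, |A ∩ B| = 18, |A ∖ B| = 0.
(a) |A ∩ B| / |A| ≤ 1/5: fails.
(b) |A ∩ B| < 5: fails.
(c) |A ∩ B| / |A| > 3/5: holds.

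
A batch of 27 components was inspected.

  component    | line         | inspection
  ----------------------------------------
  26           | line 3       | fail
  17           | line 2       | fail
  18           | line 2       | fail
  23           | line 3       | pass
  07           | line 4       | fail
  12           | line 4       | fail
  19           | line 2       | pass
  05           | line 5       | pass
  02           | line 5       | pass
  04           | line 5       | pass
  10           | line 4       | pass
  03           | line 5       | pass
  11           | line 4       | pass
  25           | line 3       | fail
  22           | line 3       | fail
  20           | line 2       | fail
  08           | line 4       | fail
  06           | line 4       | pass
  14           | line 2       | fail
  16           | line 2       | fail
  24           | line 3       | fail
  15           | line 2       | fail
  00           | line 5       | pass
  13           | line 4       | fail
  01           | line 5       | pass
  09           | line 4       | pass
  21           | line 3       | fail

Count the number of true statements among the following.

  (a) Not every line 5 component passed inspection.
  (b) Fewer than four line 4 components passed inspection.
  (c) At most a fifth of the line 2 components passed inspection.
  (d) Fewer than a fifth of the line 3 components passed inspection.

2

(a) line 5: |A| = 6, |A ∩ B| = 6; needs A ⊄ B (|A ∖ B| ≥ 1) — false.
(b) line 4: |A| = 8, |A ∩ B| = 4; needs |A ∩ B| < 4 — false.
(c) line 2: |A| = 7, |A ∩ B| = 1; needs |A ∩ B| / |A| ≤ 1/5 — true.
(d) line 3: |A| = 6, |A ∩ B| = 1; needs |A ∩ B| / |A| < 1/5 — true.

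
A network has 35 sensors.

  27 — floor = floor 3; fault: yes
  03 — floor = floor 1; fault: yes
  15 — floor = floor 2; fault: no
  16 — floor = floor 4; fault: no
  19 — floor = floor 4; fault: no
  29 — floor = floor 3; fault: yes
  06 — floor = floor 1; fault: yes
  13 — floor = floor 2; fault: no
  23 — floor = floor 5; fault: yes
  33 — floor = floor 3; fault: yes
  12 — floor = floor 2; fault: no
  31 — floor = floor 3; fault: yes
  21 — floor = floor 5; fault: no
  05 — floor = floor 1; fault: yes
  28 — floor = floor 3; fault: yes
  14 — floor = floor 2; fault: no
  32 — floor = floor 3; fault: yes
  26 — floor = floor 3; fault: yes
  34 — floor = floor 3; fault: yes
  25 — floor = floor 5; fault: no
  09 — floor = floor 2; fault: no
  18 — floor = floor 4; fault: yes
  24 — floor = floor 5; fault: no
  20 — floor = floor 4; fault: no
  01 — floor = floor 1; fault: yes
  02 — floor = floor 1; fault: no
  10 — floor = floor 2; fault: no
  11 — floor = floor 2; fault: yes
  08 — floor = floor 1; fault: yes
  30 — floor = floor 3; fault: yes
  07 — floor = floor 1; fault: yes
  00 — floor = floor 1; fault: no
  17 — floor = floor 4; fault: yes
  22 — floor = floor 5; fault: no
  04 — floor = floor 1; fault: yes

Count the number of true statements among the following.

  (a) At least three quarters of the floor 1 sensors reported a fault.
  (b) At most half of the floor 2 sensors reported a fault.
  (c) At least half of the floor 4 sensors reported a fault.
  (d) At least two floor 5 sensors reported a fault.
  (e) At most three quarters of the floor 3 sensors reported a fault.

(a) floor 1: |A| = 9, |A ∩ B| = 7; needs |A ∩ B| / |A| ≥ 3/4 — true.
(b) floor 2: |A| = 7, |A ∩ B| = 1; needs |A ∩ B| ≤ |A ∖ B| — true.
(c) floor 4: |A| = 5, |A ∩ B| = 2; needs |A ∩ B| ≥ |A ∖ B| — false.
(d) floor 5: |A| = 5, |A ∩ B| = 1; needs |A ∩ B| ≥ 2 — false.
(e) floor 3: |A| = 9, |A ∩ B| = 9; needs |A ∩ B| / |A| ≤ 3/4 — false.

2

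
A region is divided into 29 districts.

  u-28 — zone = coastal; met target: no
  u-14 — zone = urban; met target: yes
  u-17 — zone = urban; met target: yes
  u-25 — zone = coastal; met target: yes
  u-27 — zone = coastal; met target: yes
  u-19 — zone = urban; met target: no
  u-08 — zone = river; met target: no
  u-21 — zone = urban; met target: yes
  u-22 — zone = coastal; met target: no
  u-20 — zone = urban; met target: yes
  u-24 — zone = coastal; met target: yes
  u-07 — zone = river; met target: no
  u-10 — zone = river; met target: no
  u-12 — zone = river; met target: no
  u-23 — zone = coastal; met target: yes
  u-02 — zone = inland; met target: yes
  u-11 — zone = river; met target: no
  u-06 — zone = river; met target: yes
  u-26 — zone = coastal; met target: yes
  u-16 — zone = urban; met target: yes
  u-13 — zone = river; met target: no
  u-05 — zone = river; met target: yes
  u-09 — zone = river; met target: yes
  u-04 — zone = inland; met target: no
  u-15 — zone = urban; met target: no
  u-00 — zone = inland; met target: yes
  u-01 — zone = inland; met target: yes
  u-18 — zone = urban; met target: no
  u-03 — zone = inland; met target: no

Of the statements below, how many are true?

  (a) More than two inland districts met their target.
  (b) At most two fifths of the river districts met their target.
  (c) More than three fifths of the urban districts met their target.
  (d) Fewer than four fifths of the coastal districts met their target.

(a) inland: |A| = 5, |A ∩ B| = 3; needs |A ∩ B| > 2 — true.
(b) river: |A| = 9, |A ∩ B| = 3; needs |A ∩ B| / |A| ≤ 2/5 — true.
(c) urban: |A| = 8, |A ∩ B| = 5; needs |A ∩ B| / |A| > 3/5 — true.
(d) coastal: |A| = 7, |A ∩ B| = 5; needs |A ∩ B| / |A| < 4/5 — true.

4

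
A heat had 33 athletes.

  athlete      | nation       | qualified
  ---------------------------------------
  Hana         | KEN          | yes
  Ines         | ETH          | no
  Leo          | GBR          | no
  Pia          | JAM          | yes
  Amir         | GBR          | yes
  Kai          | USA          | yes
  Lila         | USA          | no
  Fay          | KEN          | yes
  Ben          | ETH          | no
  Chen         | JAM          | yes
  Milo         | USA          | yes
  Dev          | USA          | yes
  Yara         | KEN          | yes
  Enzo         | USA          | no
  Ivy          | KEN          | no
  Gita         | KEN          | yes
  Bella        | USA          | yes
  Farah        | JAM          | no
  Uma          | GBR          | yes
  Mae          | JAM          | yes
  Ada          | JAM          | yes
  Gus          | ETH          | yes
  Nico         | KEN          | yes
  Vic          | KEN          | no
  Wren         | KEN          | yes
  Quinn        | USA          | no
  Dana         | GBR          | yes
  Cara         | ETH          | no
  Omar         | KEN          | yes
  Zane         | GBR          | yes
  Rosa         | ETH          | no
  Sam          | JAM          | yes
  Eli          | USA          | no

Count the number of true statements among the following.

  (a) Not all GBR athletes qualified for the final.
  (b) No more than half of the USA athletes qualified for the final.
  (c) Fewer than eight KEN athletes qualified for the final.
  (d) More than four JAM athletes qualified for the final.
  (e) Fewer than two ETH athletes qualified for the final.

5

(a) GBR: |A| = 5, |A ∩ B| = 4; needs A ⊄ B (|A ∖ B| ≥ 1) — true.
(b) USA: |A| = 8, |A ∩ B| = 4; needs |A ∩ B| ≤ |A ∖ B| — true.
(c) KEN: |A| = 9, |A ∩ B| = 7; needs |A ∩ B| < 8 — true.
(d) JAM: |A| = 6, |A ∩ B| = 5; needs |A ∩ B| > 4 — true.
(e) ETH: |A| = 5, |A ∩ B| = 1; needs |A ∩ B| < 2 — true.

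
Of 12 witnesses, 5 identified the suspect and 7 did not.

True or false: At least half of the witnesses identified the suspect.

The determiner here denotes the relation: |A ∩ B| ≥ |A ∖ B|.
|A| = 12, |A ∩ B| = 5, |A ∖ B| = 7.
5 < 7, so the statement is false.

False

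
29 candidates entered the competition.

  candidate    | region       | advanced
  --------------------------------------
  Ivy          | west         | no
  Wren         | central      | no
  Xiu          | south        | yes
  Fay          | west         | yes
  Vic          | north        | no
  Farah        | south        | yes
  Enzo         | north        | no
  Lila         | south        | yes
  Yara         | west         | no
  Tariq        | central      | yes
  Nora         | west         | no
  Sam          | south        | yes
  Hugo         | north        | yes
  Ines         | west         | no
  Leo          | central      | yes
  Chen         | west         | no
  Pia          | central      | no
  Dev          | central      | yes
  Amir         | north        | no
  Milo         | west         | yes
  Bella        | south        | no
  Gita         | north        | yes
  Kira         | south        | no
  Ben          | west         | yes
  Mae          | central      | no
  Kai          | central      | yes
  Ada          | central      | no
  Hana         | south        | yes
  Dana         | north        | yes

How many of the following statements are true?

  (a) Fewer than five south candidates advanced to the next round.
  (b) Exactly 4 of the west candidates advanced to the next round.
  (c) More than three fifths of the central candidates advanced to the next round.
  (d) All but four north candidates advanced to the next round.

(a) south: |A| = 7, |A ∩ B| = 5; needs |A ∩ B| < 5 — false.
(b) west: |A| = 8, |A ∩ B| = 3; needs |A ∩ B| = 4 — false.
(c) central: |A| = 8, |A ∩ B| = 4; needs |A ∩ B| / |A| > 3/5 — false.
(d) north: |A| = 6, |A ∩ B| = 3; needs |A ∖ B| = 4 — false.

0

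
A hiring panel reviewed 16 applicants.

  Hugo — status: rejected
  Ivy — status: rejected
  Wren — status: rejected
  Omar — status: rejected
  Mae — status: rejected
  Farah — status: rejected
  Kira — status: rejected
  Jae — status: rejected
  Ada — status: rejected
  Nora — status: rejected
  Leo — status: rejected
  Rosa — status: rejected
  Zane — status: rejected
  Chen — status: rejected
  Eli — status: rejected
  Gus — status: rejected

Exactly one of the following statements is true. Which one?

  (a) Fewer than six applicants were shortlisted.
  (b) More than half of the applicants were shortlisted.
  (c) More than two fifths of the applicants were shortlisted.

(a)

|A| = 16, |A ∩ B| = 0, |A ∖ B| = 16.
(a) requires |A ∩ B| < 6: true.
(b) requires |A ∩ B| > |A ∖ B|: false.
(c) requires |A ∩ B| / |A| > 2/5: false.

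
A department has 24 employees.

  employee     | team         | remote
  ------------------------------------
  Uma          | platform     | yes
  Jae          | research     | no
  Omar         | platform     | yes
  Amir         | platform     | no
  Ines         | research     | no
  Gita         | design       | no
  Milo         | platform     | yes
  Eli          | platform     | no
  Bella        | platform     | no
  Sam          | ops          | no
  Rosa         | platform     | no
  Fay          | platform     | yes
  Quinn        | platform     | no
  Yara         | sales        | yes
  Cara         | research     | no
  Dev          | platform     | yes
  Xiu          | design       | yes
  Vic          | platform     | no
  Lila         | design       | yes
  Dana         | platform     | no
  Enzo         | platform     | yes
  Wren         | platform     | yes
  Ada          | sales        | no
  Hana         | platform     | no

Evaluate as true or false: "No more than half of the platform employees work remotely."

The determiner here denotes the relation: |A ∩ B| ≤ |A ∖ B|.
|A| = 15, |A ∩ B| = 7, |A ∖ B| = 8.
7 < 8, so the statement is true.

True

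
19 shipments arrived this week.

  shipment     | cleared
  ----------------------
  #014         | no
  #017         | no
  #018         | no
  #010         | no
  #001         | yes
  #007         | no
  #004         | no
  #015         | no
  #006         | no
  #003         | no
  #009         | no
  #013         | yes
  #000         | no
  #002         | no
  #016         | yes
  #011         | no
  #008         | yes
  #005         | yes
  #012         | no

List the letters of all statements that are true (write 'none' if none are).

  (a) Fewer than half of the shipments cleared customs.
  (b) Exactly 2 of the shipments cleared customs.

|A| = 19, |A ∩ B| = 5, |A ∖ B| = 14.
(a) |A ∩ B| < |A ∖ B|: holds.
(b) |A ∩ B| = 2: fails.

(a)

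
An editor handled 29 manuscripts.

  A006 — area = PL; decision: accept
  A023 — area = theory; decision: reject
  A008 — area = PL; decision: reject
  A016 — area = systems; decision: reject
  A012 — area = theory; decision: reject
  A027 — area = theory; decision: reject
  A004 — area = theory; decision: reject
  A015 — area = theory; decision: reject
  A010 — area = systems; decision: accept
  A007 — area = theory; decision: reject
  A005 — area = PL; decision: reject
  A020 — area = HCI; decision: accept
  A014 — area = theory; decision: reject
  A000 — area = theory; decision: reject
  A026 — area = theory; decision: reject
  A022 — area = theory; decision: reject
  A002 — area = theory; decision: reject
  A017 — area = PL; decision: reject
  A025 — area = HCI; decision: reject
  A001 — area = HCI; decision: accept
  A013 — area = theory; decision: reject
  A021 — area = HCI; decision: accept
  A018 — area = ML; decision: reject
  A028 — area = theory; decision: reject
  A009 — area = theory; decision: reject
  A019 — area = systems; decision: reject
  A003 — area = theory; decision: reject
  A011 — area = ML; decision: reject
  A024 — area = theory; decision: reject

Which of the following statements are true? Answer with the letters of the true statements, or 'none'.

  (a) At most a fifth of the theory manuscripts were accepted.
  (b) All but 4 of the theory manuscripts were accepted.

|A| = 16, |A ∩ B| = 0, |A ∖ B| = 16.
(a) |A ∩ B| / |A| ≤ 1/5: holds.
(b) |A ∖ B| = 4: fails.

(a)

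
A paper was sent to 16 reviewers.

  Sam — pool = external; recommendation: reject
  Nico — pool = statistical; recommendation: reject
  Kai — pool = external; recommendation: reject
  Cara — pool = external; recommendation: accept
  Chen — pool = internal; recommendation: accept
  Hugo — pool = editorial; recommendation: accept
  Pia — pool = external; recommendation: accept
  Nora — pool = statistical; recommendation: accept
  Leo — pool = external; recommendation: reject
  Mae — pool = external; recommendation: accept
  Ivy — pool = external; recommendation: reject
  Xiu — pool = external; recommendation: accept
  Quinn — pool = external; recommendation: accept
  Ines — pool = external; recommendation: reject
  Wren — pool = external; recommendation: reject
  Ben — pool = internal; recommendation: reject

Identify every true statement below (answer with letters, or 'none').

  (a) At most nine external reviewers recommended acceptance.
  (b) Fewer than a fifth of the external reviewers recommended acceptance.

|A| = 11, |A ∩ B| = 5, |A ∖ B| = 6.
(a) |A ∩ B| ≤ 9: holds.
(b) |A ∩ B| / |A| < 1/5: fails.

(a)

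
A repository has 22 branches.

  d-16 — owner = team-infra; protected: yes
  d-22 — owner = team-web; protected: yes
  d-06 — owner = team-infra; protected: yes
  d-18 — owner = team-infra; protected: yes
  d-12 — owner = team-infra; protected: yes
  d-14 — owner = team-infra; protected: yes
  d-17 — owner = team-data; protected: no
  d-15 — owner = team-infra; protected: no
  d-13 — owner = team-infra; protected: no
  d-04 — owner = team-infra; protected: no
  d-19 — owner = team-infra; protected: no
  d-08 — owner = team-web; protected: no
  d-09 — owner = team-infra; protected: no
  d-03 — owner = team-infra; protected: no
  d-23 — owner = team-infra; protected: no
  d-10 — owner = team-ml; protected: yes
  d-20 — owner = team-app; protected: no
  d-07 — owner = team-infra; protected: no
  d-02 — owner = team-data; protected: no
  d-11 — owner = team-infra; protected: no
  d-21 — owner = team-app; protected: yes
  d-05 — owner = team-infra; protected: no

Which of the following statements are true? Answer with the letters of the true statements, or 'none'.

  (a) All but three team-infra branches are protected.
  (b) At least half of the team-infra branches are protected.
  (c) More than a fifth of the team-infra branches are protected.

(c)

|A| = 15, |A ∩ B| = 5, |A ∖ B| = 10.
(a) |A ∖ B| = 3: fails.
(b) |A ∩ B| ≥ |A ∖ B|: fails.
(c) |A ∩ B| / |A| > 1/5: holds.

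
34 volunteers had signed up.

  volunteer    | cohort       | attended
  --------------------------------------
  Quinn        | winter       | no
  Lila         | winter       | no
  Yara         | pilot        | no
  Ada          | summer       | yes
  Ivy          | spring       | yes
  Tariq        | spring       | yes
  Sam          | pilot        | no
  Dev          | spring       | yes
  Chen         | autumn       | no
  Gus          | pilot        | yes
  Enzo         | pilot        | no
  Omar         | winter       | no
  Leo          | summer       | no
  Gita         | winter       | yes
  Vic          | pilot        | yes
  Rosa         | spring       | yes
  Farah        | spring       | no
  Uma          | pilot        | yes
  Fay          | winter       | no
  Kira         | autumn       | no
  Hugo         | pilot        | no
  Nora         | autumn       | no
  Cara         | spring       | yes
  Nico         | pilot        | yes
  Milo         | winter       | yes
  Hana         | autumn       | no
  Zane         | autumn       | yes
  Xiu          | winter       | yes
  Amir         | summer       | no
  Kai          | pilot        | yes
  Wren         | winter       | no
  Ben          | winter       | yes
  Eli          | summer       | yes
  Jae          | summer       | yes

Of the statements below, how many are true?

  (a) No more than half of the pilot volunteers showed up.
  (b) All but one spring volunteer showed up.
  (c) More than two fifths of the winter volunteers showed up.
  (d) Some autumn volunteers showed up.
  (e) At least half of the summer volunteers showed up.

4

(a) pilot: |A| = 9, |A ∩ B| = 5; needs |A ∩ B| ≤ |A ∖ B| — false.
(b) spring: |A| = 6, |A ∩ B| = 5; needs |A ∖ B| = 1 — true.
(c) winter: |A| = 9, |A ∩ B| = 4; needs |A ∩ B| / |A| > 2/5 — true.
(d) autumn: |A| = 5, |A ∩ B| = 1; needs A ∩ B ≠ ∅ (|A ∩ B| ≥ 1) — true.
(e) summer: |A| = 5, |A ∩ B| = 3; needs |A ∩ B| ≥ |A ∖ B| — true.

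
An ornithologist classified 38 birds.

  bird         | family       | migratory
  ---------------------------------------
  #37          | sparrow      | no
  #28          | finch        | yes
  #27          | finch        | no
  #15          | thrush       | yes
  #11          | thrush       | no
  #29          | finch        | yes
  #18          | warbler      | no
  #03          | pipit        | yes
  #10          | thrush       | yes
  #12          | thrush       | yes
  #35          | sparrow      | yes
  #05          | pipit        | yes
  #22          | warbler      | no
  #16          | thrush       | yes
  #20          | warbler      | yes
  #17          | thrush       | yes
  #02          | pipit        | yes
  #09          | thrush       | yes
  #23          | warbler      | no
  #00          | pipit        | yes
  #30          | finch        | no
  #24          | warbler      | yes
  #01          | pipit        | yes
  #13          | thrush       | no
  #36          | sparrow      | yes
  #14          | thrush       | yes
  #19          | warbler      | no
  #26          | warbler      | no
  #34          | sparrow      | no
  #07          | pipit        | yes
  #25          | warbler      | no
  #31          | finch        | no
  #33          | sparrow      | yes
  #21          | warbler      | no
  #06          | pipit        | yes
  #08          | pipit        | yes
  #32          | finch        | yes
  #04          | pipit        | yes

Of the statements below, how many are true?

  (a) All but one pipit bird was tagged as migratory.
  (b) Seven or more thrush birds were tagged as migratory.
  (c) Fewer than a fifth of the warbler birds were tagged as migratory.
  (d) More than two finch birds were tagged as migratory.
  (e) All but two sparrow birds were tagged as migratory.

(a) pipit: |A| = 9, |A ∩ B| = 9; needs |A ∖ B| = 1 — false.
(b) thrush: |A| = 9, |A ∩ B| = 7; needs |A ∩ B| ≥ 7 — true.
(c) warbler: |A| = 9, |A ∩ B| = 2; needs |A ∩ B| / |A| < 1/5 — false.
(d) finch: |A| = 6, |A ∩ B| = 3; needs |A ∩ B| > 2 — true.
(e) sparrow: |A| = 5, |A ∩ B| = 3; needs |A ∖ B| = 2 — true.

3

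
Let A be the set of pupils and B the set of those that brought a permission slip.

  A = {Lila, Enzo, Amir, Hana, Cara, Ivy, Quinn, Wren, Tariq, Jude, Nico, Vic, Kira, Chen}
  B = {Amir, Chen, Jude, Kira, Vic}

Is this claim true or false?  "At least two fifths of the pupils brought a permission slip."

False

Truth condition: |A ∩ B| / |A| ≥ 2/5.
A (the restrictor) = {Lila, Enzo, Amir, Hana, Cara, Ivy, Quinn, Wren, Tariq, Jude, Nico, Vic, Kira, Chen}, |A| = 14.
A ∩ B = {Amir, Jude, Vic, Kira, Chen}, so |A ∩ B| = 5.
A ∖ B = {Lila, Enzo, Hana, Cara, Ivy, Quinn, Wren, Tariq, Nico}, so |A ∖ B| = 9.
|A ∩ B|/|A| = 5/14, so the statement is false.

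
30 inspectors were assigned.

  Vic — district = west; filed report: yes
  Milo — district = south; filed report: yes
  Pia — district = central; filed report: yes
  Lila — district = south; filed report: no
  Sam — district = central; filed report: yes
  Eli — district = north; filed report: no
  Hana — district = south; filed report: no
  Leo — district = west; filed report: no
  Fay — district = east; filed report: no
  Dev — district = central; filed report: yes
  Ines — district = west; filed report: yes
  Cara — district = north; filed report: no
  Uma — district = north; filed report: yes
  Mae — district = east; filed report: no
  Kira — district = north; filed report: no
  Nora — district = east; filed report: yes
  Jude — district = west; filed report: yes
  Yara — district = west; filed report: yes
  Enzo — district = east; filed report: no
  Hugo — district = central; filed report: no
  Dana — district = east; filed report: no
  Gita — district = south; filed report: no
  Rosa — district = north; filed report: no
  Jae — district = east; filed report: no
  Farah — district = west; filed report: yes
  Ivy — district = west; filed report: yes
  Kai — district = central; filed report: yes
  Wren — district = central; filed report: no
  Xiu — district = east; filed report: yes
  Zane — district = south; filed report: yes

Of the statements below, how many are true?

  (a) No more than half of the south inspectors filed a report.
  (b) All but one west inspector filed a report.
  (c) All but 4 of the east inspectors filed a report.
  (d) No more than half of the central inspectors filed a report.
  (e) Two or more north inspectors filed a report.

(a) south: |A| = 5, |A ∩ B| = 2; needs |A ∩ B| ≤ |A ∖ B| — true.
(b) west: |A| = 7, |A ∩ B| = 6; needs |A ∖ B| = 1 — true.
(c) east: |A| = 7, |A ∩ B| = 2; needs |A ∖ B| = 4 — false.
(d) central: |A| = 6, |A ∩ B| = 4; needs |A ∩ B| ≤ |A ∖ B| — false.
(e) north: |A| = 5, |A ∩ B| = 1; needs |A ∩ B| ≥ 2 — false.

2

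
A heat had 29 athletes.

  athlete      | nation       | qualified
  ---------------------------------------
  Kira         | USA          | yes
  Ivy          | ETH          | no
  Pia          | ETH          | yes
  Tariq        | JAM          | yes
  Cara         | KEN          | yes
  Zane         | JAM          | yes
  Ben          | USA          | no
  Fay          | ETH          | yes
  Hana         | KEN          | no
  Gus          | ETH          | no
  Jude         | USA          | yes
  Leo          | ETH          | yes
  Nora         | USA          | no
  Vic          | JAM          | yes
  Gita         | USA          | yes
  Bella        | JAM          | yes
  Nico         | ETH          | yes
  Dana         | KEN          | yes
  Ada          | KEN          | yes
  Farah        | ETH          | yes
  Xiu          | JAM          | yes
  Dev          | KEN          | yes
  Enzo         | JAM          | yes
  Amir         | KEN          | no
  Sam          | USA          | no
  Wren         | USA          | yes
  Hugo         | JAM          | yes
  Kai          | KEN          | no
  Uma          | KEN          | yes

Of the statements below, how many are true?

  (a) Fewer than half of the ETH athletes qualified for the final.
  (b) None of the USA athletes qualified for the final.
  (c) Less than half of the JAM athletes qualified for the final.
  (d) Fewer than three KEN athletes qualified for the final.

(a) ETH: |A| = 7, |A ∩ B| = 5; needs |A ∩ B| < |A ∖ B| — false.
(b) USA: |A| = 7, |A ∩ B| = 4; needs A ∩ B = ∅ (|A ∩ B| = 0) — false.
(c) JAM: |A| = 7, |A ∩ B| = 7; needs |A ∩ B| < |A ∖ B| — false.
(d) KEN: |A| = 8, |A ∩ B| = 5; needs |A ∩ B| < 3 — false.

0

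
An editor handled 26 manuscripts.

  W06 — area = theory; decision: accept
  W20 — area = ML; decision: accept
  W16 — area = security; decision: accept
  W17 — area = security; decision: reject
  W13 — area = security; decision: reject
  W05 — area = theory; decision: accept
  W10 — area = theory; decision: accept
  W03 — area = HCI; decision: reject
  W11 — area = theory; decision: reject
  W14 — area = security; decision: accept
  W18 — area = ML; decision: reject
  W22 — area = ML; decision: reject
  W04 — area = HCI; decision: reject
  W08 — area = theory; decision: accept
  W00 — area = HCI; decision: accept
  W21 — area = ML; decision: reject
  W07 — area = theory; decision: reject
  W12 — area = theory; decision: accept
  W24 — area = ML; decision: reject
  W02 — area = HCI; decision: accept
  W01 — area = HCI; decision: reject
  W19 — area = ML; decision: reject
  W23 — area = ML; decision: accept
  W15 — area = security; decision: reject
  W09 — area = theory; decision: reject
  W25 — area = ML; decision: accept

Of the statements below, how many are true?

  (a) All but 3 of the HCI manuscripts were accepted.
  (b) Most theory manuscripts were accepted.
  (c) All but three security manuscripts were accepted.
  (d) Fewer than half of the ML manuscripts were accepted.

4

(a) HCI: |A| = 5, |A ∩ B| = 2; needs |A ∖ B| = 3 — true.
(b) theory: |A| = 8, |A ∩ B| = 5; needs |A ∩ B| > |A ∖ B| — true.
(c) security: |A| = 5, |A ∩ B| = 2; needs |A ∖ B| = 3 — true.
(d) ML: |A| = 8, |A ∩ B| = 3; needs |A ∩ B| < |A ∖ B| — true.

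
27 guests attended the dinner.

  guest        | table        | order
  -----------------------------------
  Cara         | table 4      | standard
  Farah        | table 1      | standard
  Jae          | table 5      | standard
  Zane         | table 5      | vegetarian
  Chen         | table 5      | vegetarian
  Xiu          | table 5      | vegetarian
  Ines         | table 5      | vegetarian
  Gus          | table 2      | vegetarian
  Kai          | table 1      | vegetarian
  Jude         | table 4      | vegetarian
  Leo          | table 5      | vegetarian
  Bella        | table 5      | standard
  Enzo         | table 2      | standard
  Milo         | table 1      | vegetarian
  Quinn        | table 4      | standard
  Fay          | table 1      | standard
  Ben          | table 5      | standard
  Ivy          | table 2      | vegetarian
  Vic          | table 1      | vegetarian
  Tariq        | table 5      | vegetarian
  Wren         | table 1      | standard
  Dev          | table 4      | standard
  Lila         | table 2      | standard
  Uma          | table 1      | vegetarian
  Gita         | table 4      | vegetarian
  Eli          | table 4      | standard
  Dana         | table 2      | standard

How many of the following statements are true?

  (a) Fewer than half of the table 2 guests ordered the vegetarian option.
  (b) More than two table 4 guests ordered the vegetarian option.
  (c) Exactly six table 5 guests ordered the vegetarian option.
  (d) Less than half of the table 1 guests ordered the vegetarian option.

(a) table 2: |A| = 5, |A ∩ B| = 2; needs |A ∩ B| < |A ∖ B| — true.
(b) table 4: |A| = 6, |A ∩ B| = 2; needs |A ∩ B| > 2 — false.
(c) table 5: |A| = 9, |A ∩ B| = 6; needs |A ∩ B| = 6 — true.
(d) table 1: |A| = 7, |A ∩ B| = 4; needs |A ∩ B| < |A ∖ B| — false.

2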